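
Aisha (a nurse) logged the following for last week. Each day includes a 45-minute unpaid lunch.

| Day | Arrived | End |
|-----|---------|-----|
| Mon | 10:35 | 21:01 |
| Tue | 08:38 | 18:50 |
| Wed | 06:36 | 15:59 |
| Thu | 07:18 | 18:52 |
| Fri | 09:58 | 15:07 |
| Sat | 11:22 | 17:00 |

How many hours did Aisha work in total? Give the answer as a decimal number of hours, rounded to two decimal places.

47.87 hours

Mon: 10:35–21:01 = 10 h 26 min; less 45 min break → 9 h 41 min
Tue: 08:38–18:50 = 10 h 12 min; less 45 min break → 9 h 27 min
Wed: 06:36–15:59 = 9 h 23 min; less 45 min break → 8 h 38 min
Thu: 07:18–18:52 = 11 h 34 min; less 45 min break → 10 h 49 min
Fri: 09:58–15:07 = 5 h 9 min; less 45 min break → 4 h 24 min
Sat: 11:22–17:00 = 5 h 38 min; less 45 min break → 4 h 53 min
Total: 9 h 41 min + 9 h 27 min + 8 h 38 min + 10 h 49 min + 4 h 24 min + 4 h 53 min = 47 h 52 min.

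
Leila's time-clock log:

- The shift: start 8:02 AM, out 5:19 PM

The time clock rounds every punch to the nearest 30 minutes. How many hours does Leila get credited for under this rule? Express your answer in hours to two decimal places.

The shift: in 8:02 AM→8:00 AM, out 5:19 PM→5:30 PM; 9 h 30 min

9.50 hours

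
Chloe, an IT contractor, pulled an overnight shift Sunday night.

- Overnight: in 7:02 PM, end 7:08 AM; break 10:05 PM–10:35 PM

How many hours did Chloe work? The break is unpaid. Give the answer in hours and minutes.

Overnight: 7:02 PM → midnight = 4 h 58 min; midnight → 7:08 AM = 7 h 8 min; span 12 h 6 min; less 30 min break → 11 h 36 min

11 h 36 min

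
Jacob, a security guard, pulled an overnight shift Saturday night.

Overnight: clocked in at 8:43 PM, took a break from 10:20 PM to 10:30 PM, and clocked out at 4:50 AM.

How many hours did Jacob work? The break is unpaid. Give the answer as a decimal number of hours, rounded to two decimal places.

7.95 hours

Overnight: 8:43 PM → midnight = 3 h 17 min; midnight → 4:50 AM = 4 h 50 min; span 8 h 7 min; less 10 min break → 7 h 57 min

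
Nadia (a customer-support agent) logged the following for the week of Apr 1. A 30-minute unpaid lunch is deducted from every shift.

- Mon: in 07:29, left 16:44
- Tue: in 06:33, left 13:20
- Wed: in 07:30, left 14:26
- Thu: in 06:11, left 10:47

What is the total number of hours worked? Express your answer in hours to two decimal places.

25.57 hours

Mon: 07:29–16:44 = 9 h 15 min; less 30 min break → 8 h 45 min
Tue: 06:33–13:20 = 6 h 47 min; less 30 min break → 6 h 17 min
Wed: 07:30–14:26 = 6 h 56 min; less 30 min break → 6 h 26 min
Thu: 06:11–10:47 = 4 h 36 min; less 30 min break → 4 h 6 min
Total: 8 h 45 min + 6 h 17 min + 6 h 26 min + 4 h 6 min = 25 h 34 min.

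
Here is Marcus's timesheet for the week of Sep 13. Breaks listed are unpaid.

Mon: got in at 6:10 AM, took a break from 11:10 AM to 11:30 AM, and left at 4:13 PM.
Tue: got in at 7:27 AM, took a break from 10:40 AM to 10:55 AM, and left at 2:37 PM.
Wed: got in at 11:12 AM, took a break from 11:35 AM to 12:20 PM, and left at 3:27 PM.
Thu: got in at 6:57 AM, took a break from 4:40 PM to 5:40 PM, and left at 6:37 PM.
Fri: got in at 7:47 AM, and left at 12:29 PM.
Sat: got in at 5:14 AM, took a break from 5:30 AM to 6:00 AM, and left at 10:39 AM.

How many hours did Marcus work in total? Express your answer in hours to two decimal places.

Mon: 6:10 AM–4:13 PM = 10 h 3 min; less 20 min break → 9 h 43 min
Tue: 7:27 AM–2:37 PM = 7 h 10 min; less 15 min break → 6 h 55 min
Wed: 11:12 AM–3:27 PM = 4 h 15 min; less 45 min break → 3 h 30 min
Thu: 6:57 AM–6:37 PM = 11 h 40 min; less 60 min break → 10 h 40 min
Fri: 7:47 AM–12:29 PM = 4 h 42 min
Sat: 5:14 AM–10:39 AM = 5 h 25 min; less 30 min break → 4 h 55 min
Total: 9 h 43 min + 6 h 55 min + 3 h 30 min + 10 h 40 min + 4 h 42 min + 4 h 55 min = 40 h 25 min.

40.42 hours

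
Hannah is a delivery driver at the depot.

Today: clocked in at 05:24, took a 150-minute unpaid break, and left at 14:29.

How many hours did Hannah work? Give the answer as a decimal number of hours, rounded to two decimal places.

Today: 05:24–14:29 = 9 h 5 min; less 150 min break → 6 h 35 min

6.58 hours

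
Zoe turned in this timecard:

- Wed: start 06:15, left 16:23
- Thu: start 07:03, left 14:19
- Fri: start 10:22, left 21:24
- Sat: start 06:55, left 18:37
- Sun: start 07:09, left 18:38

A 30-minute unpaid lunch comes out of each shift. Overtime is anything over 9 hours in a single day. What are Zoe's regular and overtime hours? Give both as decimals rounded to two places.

Regular 42.77 hours, overtime 6.35 hours

Wed: 06:15–16:23 = 10 h 8 min; less 30 min break → 9 h 38 min
Thu: 07:03–14:19 = 7 h 16 min; less 30 min break → 6 h 46 min
Fri: 10:22–21:24 = 11 h 2 min; less 30 min break → 10 h 32 min
Sat: 06:55–18:37 = 11 h 42 min; less 30 min break → 11 h 12 min
Sun: 07:09–18:38 = 11 h 29 min; less 30 min break → 10 h 59 min
Wed reg 9 h 0 min / OT 0 h 38 min; Thu reg 6 h 46 min / OT 0 h 0 min; Fri reg 9 h 0 min / OT 1 h 32 min; Sat reg 9 h 0 min / OT 2 h 12 min; Sun reg 9 h 0 min / OT 1 h 59 min.
Totals: regular 42 h 46 min, overtime 6 h 21 min.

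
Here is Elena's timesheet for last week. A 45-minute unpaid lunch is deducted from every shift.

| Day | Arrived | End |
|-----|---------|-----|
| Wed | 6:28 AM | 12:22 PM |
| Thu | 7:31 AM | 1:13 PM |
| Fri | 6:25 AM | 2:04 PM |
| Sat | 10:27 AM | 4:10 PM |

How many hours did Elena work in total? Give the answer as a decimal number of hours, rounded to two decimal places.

21.97 hours

Wed: 6:28 AM–12:22 PM = 5 h 54 min; less 45 min break → 5 h 9 min
Thu: 7:31 AM–1:13 PM = 5 h 42 min; less 45 min break → 4 h 57 min
Fri: 6:25 AM–2:04 PM = 7 h 39 min; less 45 min break → 6 h 54 min
Sat: 10:27 AM–4:10 PM = 5 h 43 min; less 45 min break → 4 h 58 min
Total: 5 h 9 min + 4 h 57 min + 6 h 54 min + 4 h 58 min = 21 h 58 min.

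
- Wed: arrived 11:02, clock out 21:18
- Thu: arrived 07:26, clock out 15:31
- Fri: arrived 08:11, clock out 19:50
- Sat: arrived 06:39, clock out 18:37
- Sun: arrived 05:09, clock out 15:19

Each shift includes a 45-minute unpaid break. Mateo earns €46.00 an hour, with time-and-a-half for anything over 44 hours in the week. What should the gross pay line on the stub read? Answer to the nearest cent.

€2326.45

Wed: 11:02–21:18 = 10 h 16 min; less 45 min break → 9 h 31 min
Thu: 07:26–15:31 = 8 h 5 min; less 45 min break → 7 h 20 min
Fri: 08:11–19:50 = 11 h 39 min; less 45 min break → 10 h 54 min
Sat: 06:39–18:37 = 11 h 58 min; less 45 min break → 11 h 13 min
Sun: 05:09–15:19 = 10 h 10 min; less 45 min break → 9 h 25 min
Total worked: 48 h 23 min = 2903 min.
Regular 44 h 0 min = 2640 min at €46.00/h; overtime 4 h 23 min = 263 min at €69.00/h.
Pay = (2640 × €46.00 + 263 × €69.00) ÷ 60 = €2326.45.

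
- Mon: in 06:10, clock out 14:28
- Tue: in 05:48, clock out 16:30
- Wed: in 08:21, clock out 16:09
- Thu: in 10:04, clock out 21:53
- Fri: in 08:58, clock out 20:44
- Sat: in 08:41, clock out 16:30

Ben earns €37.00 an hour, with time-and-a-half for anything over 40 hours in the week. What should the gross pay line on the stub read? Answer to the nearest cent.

€2490.10

Mon: 06:10–14:28 = 8 h 18 min
Tue: 05:48–16:30 = 10 h 42 min
Wed: 08:21–16:09 = 7 h 48 min
Thu: 10:04–21:53 = 11 h 49 min
Fri: 08:58–20:44 = 11 h 46 min
Sat: 08:41–16:30 = 7 h 49 min
Total worked: 58 h 12 min = 3492 min.
Regular 40 h 0 min = 2400 min at €37.00/h; overtime 18 h 12 min = 1092 min at €55.50/h.
Pay = (2400 × €37.00 + 1092 × €55.50) ÷ 60 = €2490.10.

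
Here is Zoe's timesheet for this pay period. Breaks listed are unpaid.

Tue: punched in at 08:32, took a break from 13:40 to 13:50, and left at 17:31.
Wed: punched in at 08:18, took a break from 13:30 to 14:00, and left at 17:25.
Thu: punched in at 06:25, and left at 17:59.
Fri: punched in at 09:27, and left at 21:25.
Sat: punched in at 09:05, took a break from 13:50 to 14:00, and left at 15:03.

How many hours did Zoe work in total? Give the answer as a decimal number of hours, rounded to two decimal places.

Tue: 08:32–17:31 = 8 h 59 min; less 10 min break → 8 h 49 min
Wed: 08:18–17:25 = 9 h 7 min; less 30 min break → 8 h 37 min
Thu: 06:25–17:59 = 11 h 34 min
Fri: 09:27–21:25 = 11 h 58 min
Sat: 09:05–15:03 = 5 h 58 min; less 10 min break → 5 h 48 min
Total: 8 h 49 min + 8 h 37 min + 11 h 34 min + 11 h 58 min + 5 h 48 min = 46 h 46 min.

46.77 hours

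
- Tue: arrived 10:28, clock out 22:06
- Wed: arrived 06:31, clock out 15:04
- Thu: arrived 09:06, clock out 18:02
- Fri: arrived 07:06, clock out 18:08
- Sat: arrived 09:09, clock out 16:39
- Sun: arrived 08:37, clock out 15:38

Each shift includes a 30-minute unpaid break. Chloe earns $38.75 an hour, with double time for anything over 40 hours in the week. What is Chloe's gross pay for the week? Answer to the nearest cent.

$2454.17

Tue: 10:28–22:06 = 11 h 38 min; less 30 min break → 11 h 8 min
Wed: 06:31–15:04 = 8 h 33 min; less 30 min break → 8 h 3 min
Thu: 09:06–18:02 = 8 h 56 min; less 30 min break → 8 h 26 min
Fri: 07:06–18:08 = 11 h 2 min; less 30 min break → 10 h 32 min
Sat: 09:09–16:39 = 7 h 30 min; less 30 min break → 7 h 0 min
Sun: 08:37–15:38 = 7 h 1 min; less 30 min break → 6 h 31 min
Total worked: 51 h 40 min = 3100 min.
Regular 40 h 0 min = 2400 min at $38.75/h; overtime 11 h 40 min = 700 min at $77.50/h.
Pay = (2400 × $38.75 + 700 × $77.50) ÷ 60 = $2454.17.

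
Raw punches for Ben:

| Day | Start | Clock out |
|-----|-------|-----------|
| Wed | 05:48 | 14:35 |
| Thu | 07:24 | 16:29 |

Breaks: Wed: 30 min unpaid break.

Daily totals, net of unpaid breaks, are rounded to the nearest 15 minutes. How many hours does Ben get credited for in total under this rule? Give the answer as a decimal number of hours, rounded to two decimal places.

17.25 hours

Wed: 05:48–14:35 = 8 h 47 min − 30 min = 8 h 17 min → rounds to 8 h 15 min
Thu: 07:24–16:29 = 9 h 5 min → rounds to 9 h 0 min
Total credited: 17 h 15 min.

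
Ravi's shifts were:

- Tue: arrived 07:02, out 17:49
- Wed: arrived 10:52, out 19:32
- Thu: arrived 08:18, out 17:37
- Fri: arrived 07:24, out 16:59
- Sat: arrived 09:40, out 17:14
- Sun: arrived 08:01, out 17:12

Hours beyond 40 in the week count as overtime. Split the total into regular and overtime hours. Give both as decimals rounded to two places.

Regular 40.00 hours, overtime 15.10 hours

Tue: 07:02–17:49 = 10 h 47 min
Wed: 10:52–19:32 = 8 h 40 min
Thu: 08:18–17:37 = 9 h 19 min
Fri: 07:24–16:59 = 9 h 35 min
Sat: 09:40–17:14 = 7 h 34 min
Sun: 08:01–17:12 = 9 h 11 min
Total worked: 55 h 6 min = 55.10 h.
Threshold 40 h → overtime 15 h 6 min, regular 40 h 0 min.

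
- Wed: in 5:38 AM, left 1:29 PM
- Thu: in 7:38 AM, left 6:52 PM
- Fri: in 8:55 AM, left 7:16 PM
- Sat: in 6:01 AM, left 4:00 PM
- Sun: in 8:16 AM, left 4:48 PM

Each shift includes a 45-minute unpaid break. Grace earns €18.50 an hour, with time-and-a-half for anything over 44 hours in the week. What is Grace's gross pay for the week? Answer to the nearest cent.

€819.55

Wed: 5:38 AM–1:29 PM = 7 h 51 min; less 45 min break → 7 h 6 min
Thu: 7:38 AM–6:52 PM = 11 h 14 min; less 45 min break → 10 h 29 min
Fri: 8:55 AM–7:16 PM = 10 h 21 min; less 45 min break → 9 h 36 min
Sat: 6:01 AM–4:00 PM = 9 h 59 min; less 45 min break → 9 h 14 min
Sun: 8:16 AM–4:48 PM = 8 h 32 min; less 45 min break → 7 h 47 min
Total worked: 44 h 12 min = 2652 min.
Regular 44 h 0 min = 2640 min at €18.50/h; overtime 0 h 12 min = 12 min at €27.75/h.
Pay = (2640 × €18.50 + 12 × €27.75) ÷ 60 = €819.55.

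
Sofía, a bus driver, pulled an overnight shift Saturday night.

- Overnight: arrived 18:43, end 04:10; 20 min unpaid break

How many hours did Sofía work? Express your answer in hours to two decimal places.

Overnight: 18:43 → midnight = 5 h 17 min; midnight → 04:10 = 4 h 10 min; span 9 h 27 min; less 20 min break → 9 h 7 min

9.12 hours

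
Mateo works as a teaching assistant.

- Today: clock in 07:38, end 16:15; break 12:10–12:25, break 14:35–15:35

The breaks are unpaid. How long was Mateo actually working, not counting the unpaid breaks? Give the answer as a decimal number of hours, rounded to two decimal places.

Today: 07:38–16:15 = 8 h 37 min; less 75 min break → 7 h 22 min

7.37 hours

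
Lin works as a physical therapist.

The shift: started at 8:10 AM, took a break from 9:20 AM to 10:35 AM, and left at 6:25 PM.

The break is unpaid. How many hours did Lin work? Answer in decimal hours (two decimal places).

9.00 hours

The shift: 8:10 AM–6:25 PM = 10 h 15 min; less 75 min break → 9 h 0 min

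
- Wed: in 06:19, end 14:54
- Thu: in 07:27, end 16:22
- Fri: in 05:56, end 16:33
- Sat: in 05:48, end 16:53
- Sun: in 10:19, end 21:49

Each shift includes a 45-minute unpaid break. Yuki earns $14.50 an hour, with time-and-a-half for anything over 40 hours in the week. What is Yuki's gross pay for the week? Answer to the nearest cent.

$731.16

Wed: 06:19–14:54 = 8 h 35 min; less 45 min break → 7 h 50 min
Thu: 07:27–16:22 = 8 h 55 min; less 45 min break → 8 h 10 min
Fri: 05:56–16:33 = 10 h 37 min; less 45 min break → 9 h 52 min
Sat: 05:48–16:53 = 11 h 5 min; less 45 min break → 10 h 20 min
Sun: 10:19–21:49 = 11 h 30 min; less 45 min break → 10 h 45 min
Total worked: 46 h 57 min = 2817 min.
Regular 40 h 0 min = 2400 min at $14.50/h; overtime 6 h 57 min = 417 min at $21.75/h.
Pay = (2400 × $14.50 + 417 × $21.75) ÷ 60 = $731.16.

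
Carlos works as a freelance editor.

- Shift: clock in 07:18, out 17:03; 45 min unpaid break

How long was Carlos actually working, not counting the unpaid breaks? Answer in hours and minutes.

Shift: 07:18–17:03 = 9 h 45 min; less 45 min break → 9 h 0 min

9 h 0 min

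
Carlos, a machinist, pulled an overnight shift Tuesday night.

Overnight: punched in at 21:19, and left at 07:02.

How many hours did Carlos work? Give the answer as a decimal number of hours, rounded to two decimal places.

9.72 hours

Overnight: 21:19 → midnight = 2 h 41 min; midnight → 07:02 = 7 h 2 min; span 9 h 43 min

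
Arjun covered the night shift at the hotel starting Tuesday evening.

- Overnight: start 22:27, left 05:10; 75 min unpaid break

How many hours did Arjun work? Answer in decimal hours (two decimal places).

Overnight: 22:27 → midnight = 1 h 33 min; midnight → 05:10 = 5 h 10 min; span 6 h 43 min; less 75 min break → 5 h 28 min

5.47 hours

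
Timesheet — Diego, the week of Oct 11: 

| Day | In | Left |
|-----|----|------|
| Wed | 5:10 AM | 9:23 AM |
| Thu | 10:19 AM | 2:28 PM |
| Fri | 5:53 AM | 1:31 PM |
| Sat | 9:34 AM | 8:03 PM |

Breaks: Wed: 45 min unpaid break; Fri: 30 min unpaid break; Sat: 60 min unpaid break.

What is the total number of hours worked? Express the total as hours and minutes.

Wed: 5:10 AM–9:23 AM = 4 h 13 min; less 45 min break → 3 h 28 min
Thu: 10:19 AM–2:28 PM = 4 h 9 min
Fri: 5:53 AM–1:31 PM = 7 h 38 min; less 30 min break → 7 h 8 min
Sat: 9:34 AM–8:03 PM = 10 h 29 min; less 60 min break → 9 h 29 min
Total: 3 h 28 min + 4 h 9 min + 7 h 8 min + 9 h 29 min = 24 h 14 min.

24 h 14 min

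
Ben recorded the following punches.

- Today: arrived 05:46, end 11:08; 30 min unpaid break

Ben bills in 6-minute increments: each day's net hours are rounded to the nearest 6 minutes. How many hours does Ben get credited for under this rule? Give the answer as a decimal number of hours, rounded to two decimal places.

4.90 hours

Today: 05:46–11:08 = 5 h 22 min − 30 min = 4 h 52 min → rounds to 4 h 54 min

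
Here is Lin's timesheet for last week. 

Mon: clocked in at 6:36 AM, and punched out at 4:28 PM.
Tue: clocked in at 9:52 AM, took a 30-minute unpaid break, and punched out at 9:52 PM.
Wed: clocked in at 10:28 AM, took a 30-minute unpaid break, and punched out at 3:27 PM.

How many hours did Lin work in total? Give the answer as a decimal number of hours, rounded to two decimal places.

25.85 hours

Mon: 6:36 AM–4:28 PM = 9 h 52 min
Tue: 9:52 AM–9:52 PM = 12 h 0 min; less 30 min break → 11 h 30 min
Wed: 10:28 AM–3:27 PM = 4 h 59 min; less 30 min break → 4 h 29 min
Total: 9 h 52 min + 11 h 30 min + 4 h 29 min = 25 h 51 min.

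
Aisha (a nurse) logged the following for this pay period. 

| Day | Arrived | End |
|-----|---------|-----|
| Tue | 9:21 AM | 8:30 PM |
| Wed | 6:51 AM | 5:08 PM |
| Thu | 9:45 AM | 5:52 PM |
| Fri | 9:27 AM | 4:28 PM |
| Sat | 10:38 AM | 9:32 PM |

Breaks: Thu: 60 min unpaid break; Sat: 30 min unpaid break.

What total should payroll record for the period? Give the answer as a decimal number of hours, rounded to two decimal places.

45.97 hours

Tue: 9:21 AM–8:30 PM = 11 h 9 min
Wed: 6:51 AM–5:08 PM = 10 h 17 min
Thu: 9:45 AM–5:52 PM = 8 h 7 min; less 60 min break → 7 h 7 min
Fri: 9:27 AM–4:28 PM = 7 h 1 min
Sat: 10:38 AM–9:32 PM = 10 h 54 min; less 30 min break → 10 h 24 min
Total: 11 h 9 min + 10 h 17 min + 7 h 7 min + 7 h 1 min + 10 h 24 min = 45 h 58 min.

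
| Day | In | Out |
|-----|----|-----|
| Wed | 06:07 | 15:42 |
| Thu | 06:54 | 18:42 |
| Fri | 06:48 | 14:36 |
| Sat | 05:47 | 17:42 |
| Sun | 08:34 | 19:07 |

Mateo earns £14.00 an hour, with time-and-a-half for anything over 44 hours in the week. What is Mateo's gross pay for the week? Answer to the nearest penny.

Wed: 06:07–15:42 = 9 h 35 min
Thu: 06:54–18:42 = 11 h 48 min
Fri: 06:48–14:36 = 7 h 48 min
Sat: 05:47–17:42 = 11 h 55 min
Sun: 08:34–19:07 = 10 h 33 min
Total worked: 51 h 39 min = 3099 min.
Regular 44 h 0 min = 2640 min at £14.00/h; overtime 7 h 39 min = 459 min at £21.00/h.
Pay = (2640 × £14.00 + 459 × £21.00) ÷ 60 = £776.65.

£776.65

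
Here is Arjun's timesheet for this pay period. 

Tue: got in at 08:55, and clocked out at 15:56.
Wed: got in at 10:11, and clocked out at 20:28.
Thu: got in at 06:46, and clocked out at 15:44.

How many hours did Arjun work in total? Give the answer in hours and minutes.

Tue: 08:55–15:56 = 7 h 1 min
Wed: 10:11–20:28 = 10 h 17 min
Thu: 06:46–15:44 = 8 h 58 min
Total: 7 h 1 min + 10 h 17 min + 8 h 58 min = 26 h 16 min.

26 h 16 min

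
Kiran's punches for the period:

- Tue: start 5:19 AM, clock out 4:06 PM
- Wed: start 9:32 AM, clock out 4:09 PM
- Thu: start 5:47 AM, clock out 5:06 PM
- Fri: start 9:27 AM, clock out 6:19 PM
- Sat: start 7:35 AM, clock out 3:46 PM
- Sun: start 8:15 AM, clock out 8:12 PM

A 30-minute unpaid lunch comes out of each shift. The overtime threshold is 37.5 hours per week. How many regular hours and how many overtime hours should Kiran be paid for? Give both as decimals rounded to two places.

Regular 37.50 hours, overtime 17.22 hours

Tue: 5:19 AM–4:06 PM = 10 h 47 min; less 30 min break → 10 h 17 min
Wed: 9:32 AM–4:09 PM = 6 h 37 min; less 30 min break → 6 h 7 min
Thu: 5:47 AM–5:06 PM = 11 h 19 min; less 30 min break → 10 h 49 min
Fri: 9:27 AM–6:19 PM = 8 h 52 min; less 30 min break → 8 h 22 min
Sat: 7:35 AM–3:46 PM = 8 h 11 min; less 30 min break → 7 h 41 min
Sun: 8:15 AM–8:12 PM = 11 h 57 min; less 30 min break → 11 h 27 min
Total worked: 54 h 43 min = 54.72 h.
Threshold 37.5 h → overtime 17 h 13 min, regular 37 h 30 min.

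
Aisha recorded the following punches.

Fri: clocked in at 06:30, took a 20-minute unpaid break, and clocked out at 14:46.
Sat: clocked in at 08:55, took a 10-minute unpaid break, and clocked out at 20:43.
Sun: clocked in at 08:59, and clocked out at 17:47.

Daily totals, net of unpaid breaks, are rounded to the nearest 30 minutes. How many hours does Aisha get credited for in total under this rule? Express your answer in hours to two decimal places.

28.50 hours

Fri: 06:30–14:46 = 8 h 16 min − 20 min = 7 h 56 min → rounds to 8 h 0 min
Sat: 08:55–20:43 = 11 h 48 min − 10 min = 11 h 38 min → rounds to 11 h 30 min
Sun: 08:59–17:47 = 8 h 48 min → rounds to 9 h 0 min
Total credited: 28 h 30 min.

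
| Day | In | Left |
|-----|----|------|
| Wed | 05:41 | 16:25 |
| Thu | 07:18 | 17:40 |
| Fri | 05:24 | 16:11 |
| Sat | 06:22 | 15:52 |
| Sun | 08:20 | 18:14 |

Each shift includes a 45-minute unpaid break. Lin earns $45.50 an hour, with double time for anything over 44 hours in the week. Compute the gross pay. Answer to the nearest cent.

$2323.53

Wed: 05:41–16:25 = 10 h 44 min; less 45 min break → 9 h 59 min
Thu: 07:18–17:40 = 10 h 22 min; less 45 min break → 9 h 37 min
Fri: 05:24–16:11 = 10 h 47 min; less 45 min break → 10 h 2 min
Sat: 06:22–15:52 = 9 h 30 min; less 45 min break → 8 h 45 min
Sun: 08:20–18:14 = 9 h 54 min; less 45 min break → 9 h 9 min
Total worked: 47 h 32 min = 2852 min.
Regular 44 h 0 min = 2640 min at $45.50/h; overtime 3 h 32 min = 212 min at $91.00/h.
Pay = (2640 × $45.50 + 212 × $91.00) ÷ 60 = $2323.53.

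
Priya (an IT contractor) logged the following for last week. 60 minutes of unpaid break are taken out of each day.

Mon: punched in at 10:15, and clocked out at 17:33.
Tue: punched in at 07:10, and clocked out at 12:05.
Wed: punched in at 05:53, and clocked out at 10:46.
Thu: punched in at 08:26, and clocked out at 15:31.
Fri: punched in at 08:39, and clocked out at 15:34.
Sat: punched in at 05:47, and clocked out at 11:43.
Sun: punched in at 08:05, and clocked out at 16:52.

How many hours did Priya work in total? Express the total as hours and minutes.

38 h 49 min

Mon: 10:15–17:33 = 7 h 18 min; less 60 min break → 6 h 18 min
Tue: 07:10–12:05 = 4 h 55 min; less 60 min break → 3 h 55 min
Wed: 05:53–10:46 = 4 h 53 min; less 60 min break → 3 h 53 min
Thu: 08:26–15:31 = 7 h 5 min; less 60 min break → 6 h 5 min
Fri: 08:39–15:34 = 6 h 55 min; less 60 min break → 5 h 55 min
Sat: 05:47–11:43 = 5 h 56 min; less 60 min break → 4 h 56 min
Sun: 08:05–16:52 = 8 h 47 min; less 60 min break → 7 h 47 min
Total: 6 h 18 min + 3 h 55 min + 3 h 53 min + 6 h 5 min + 5 h 55 min + 4 h 56 min + 7 h 47 min = 38 h 49 min.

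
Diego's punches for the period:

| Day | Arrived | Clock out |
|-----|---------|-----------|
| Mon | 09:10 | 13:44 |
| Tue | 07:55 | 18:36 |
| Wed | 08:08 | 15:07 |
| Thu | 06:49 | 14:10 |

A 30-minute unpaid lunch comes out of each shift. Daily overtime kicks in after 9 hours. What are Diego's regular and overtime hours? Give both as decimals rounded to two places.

Regular 26.40 hours, overtime 1.18 hours

Mon: 09:10–13:44 = 4 h 34 min; less 30 min break → 4 h 4 min
Tue: 07:55–18:36 = 10 h 41 min; less 30 min break → 10 h 11 min
Wed: 08:08–15:07 = 6 h 59 min; less 30 min break → 6 h 29 min
Thu: 06:49–14:10 = 7 h 21 min; less 30 min break → 6 h 51 min
Mon reg 4 h 4 min / OT 0 h 0 min; Tue reg 9 h 0 min / OT 1 h 11 min; Wed reg 6 h 29 min / OT 0 h 0 min; Thu reg 6 h 51 min / OT 0 h 0 min.
Totals: regular 26 h 24 min, overtime 1 h 11 min.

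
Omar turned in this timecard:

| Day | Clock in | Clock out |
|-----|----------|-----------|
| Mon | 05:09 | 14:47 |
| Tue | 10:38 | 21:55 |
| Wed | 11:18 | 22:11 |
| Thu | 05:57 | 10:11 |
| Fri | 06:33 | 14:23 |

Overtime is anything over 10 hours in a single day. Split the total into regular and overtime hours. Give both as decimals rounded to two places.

Mon: 05:09–14:47 = 9 h 38 min
Tue: 10:38–21:55 = 11 h 17 min
Wed: 11:18–22:11 = 10 h 53 min
Thu: 05:57–10:11 = 4 h 14 min
Fri: 06:33–14:23 = 7 h 50 min
Mon reg 9 h 38 min / OT 0 h 0 min; Tue reg 10 h 0 min / OT 1 h 17 min; Wed reg 10 h 0 min / OT 0 h 53 min; Thu reg 4 h 14 min / OT 0 h 0 min; Fri reg 7 h 50 min / OT 0 h 0 min.
Totals: regular 41 h 42 min, overtime 2 h 10 min.

Regular 41.70 hours, overtime 2.17 hours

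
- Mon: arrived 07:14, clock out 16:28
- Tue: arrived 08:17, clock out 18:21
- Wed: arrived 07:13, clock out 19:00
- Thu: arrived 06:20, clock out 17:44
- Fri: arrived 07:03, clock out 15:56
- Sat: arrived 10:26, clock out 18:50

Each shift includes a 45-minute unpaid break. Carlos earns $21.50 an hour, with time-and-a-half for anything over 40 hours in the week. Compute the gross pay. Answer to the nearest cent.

Mon: 07:14–16:28 = 9 h 14 min; less 45 min break → 8 h 29 min
Tue: 08:17–18:21 = 10 h 4 min; less 45 min break → 9 h 19 min
Wed: 07:13–19:00 = 11 h 47 min; less 45 min break → 11 h 2 min
Thu: 06:20–17:44 = 11 h 24 min; less 45 min break → 10 h 39 min
Fri: 07:03–15:56 = 8 h 53 min; less 45 min break → 8 h 8 min
Sat: 10:26–18:50 = 8 h 24 min; less 45 min break → 7 h 39 min
Total worked: 55 h 16 min = 3316 min.
Regular 40 h 0 min = 2400 min at $21.50/h; overtime 15 h 16 min = 916 min at $32.25/h.
Pay = (2400 × $21.50 + 916 × $32.25) ÷ 60 = $1352.35.

$1352.35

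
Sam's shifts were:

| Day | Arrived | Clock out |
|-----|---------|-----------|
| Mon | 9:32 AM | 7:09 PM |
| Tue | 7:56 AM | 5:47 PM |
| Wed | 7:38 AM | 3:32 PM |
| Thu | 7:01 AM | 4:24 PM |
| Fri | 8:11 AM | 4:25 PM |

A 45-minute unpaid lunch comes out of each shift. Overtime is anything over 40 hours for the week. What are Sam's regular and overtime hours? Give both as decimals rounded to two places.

Mon: 9:32 AM–7:09 PM = 9 h 37 min; less 45 min break → 8 h 52 min
Tue: 7:56 AM–5:47 PM = 9 h 51 min; less 45 min break → 9 h 6 min
Wed: 7:38 AM–3:32 PM = 7 h 54 min; less 45 min break → 7 h 9 min
Thu: 7:01 AM–4:24 PM = 9 h 23 min; less 45 min break → 8 h 38 min
Fri: 8:11 AM–4:25 PM = 8 h 14 min; less 45 min break → 7 h 29 min
Total worked: 41 h 14 min = 41.23 h.
Threshold 40 h → overtime 1 h 14 min, regular 40 h 0 min.

Regular 40.00 hours, overtime 1.23 hours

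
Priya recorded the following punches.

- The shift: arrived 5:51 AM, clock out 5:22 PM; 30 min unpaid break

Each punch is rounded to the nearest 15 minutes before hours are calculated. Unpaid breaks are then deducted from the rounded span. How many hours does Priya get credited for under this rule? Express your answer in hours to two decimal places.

The shift: in 5:51 AM→5:45 AM, out 5:22 PM→5:15 PM; 11 h 30 min − 30 min = 11 h 0 min

11.00 hours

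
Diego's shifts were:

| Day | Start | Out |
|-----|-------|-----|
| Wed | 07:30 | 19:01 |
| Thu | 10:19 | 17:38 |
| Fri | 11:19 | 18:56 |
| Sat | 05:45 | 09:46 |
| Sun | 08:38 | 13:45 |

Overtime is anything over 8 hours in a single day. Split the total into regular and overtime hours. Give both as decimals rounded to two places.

Wed: 07:30–19:01 = 11 h 31 min
Thu: 10:19–17:38 = 7 h 19 min
Fri: 11:19–18:56 = 7 h 37 min
Sat: 05:45–09:46 = 4 h 1 min
Sun: 08:38–13:45 = 5 h 7 min
Wed reg 8 h 0 min / OT 3 h 31 min; Thu reg 7 h 19 min / OT 0 h 0 min; Fri reg 7 h 37 min / OT 0 h 0 min; Sat reg 4 h 1 min / OT 0 h 0 min; Sun reg 5 h 7 min / OT 0 h 0 min.
Totals: regular 32 h 4 min, overtime 3 h 31 min.

Regular 32.07 hours, overtime 3.52 hours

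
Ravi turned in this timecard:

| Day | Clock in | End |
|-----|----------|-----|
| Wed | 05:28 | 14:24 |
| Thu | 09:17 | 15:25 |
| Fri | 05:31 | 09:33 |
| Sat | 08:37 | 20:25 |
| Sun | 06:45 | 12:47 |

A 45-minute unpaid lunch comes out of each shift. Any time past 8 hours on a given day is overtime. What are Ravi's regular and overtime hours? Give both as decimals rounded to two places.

Regular 29.95 hours, overtime 3.23 hours

Wed: 05:28–14:24 = 8 h 56 min; less 45 min break → 8 h 11 min
Thu: 09:17–15:25 = 6 h 8 min; less 45 min break → 5 h 23 min
Fri: 05:31–09:33 = 4 h 2 min; less 45 min break → 3 h 17 min
Sat: 08:37–20:25 = 11 h 48 min; less 45 min break → 11 h 3 min
Sun: 06:45–12:47 = 6 h 2 min; less 45 min break → 5 h 17 min
Wed reg 8 h 0 min / OT 0 h 11 min; Thu reg 5 h 23 min / OT 0 h 0 min; Fri reg 3 h 17 min / OT 0 h 0 min; Sat reg 8 h 0 min / OT 3 h 3 min; Sun reg 5 h 17 min / OT 0 h 0 min.
Totals: regular 29 h 57 min, overtime 3 h 14 min.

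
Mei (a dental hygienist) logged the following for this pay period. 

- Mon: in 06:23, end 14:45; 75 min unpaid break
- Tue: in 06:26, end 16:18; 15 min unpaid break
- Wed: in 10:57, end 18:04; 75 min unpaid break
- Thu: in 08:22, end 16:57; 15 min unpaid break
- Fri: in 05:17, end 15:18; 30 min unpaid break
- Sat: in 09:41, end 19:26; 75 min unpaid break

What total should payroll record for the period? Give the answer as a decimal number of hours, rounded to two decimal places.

48.95 hours

Mon: 06:23–14:45 = 8 h 22 min; less 75 min break → 7 h 7 min
Tue: 06:26–16:18 = 9 h 52 min; less 15 min break → 9 h 37 min
Wed: 10:57–18:04 = 7 h 7 min; less 75 min break → 5 h 52 min
Thu: 08:22–16:57 = 8 h 35 min; less 15 min break → 8 h 20 min
Fri: 05:17–15:18 = 10 h 1 min; less 30 min break → 9 h 31 min
Sat: 09:41–19:26 = 9 h 45 min; less 75 min break → 8 h 30 min
Total: 7 h 7 min + 9 h 37 min + 5 h 52 min + 8 h 20 min + 9 h 31 min + 8 h 30 min = 48 h 57 min.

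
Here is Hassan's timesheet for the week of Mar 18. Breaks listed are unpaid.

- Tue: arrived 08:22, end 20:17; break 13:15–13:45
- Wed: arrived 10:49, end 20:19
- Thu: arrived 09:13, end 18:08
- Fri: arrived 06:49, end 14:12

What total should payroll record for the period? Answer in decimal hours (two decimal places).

Tue: 08:22–20:17 = 11 h 55 min; less 30 min break → 11 h 25 min
Wed: 10:49–20:19 = 9 h 30 min
Thu: 09:13–18:08 = 8 h 55 min
Fri: 06:49–14:12 = 7 h 23 min
Total: 11 h 25 min + 9 h 30 min + 8 h 55 min + 7 h 23 min = 37 h 13 min.

37.22 hours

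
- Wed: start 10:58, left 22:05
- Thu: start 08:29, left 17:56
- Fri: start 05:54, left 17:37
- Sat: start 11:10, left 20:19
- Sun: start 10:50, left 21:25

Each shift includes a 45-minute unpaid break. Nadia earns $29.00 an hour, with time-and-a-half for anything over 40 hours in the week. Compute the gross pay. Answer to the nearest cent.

Wed: 10:58–22:05 = 11 h 7 min; less 45 min break → 10 h 22 min
Thu: 08:29–17:56 = 9 h 27 min; less 45 min break → 8 h 42 min
Fri: 05:54–17:37 = 11 h 43 min; less 45 min break → 10 h 58 min
Sat: 11:10–20:19 = 9 h 9 min; less 45 min break → 8 h 24 min
Sun: 10:50–21:25 = 10 h 35 min; less 45 min break → 9 h 50 min
Total worked: 48 h 16 min = 2896 min.
Regular 40 h 0 min = 2400 min at $29.00/h; overtime 8 h 16 min = 496 min at $43.50/h.
Pay = (2400 × $29.00 + 496 × $43.50) ÷ 60 = $1519.60.

$1519.60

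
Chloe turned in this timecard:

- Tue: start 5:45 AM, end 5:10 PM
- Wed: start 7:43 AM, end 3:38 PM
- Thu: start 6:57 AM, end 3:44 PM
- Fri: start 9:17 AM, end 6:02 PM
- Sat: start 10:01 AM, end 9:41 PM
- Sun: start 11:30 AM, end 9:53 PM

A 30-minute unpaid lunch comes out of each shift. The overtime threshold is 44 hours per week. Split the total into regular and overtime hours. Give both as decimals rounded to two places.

Tue: 5:45 AM–5:10 PM = 11 h 25 min; less 30 min break → 10 h 55 min
Wed: 7:43 AM–3:38 PM = 7 h 55 min; less 30 min break → 7 h 25 min
Thu: 6:57 AM–3:44 PM = 8 h 47 min; less 30 min break → 8 h 17 min
Fri: 9:17 AM–6:02 PM = 8 h 45 min; less 30 min break → 8 h 15 min
Sat: 10:01 AM–9:41 PM = 11 h 40 min; less 30 min break → 11 h 10 min
Sun: 11:30 AM–9:53 PM = 10 h 23 min; less 30 min break → 9 h 53 min
Total worked: 55 h 55 min = 55.92 h.
Threshold 44 h → overtime 11 h 55 min, regular 44 h 0 min.

Regular 44.00 hours, overtime 11.92 hours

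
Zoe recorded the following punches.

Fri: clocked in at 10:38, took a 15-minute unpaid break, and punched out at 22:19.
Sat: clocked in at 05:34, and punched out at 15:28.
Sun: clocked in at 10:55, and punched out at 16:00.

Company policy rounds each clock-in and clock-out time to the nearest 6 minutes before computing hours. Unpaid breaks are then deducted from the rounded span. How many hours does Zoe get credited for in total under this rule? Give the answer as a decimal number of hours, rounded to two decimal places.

Fri: in 10:38→10:36, out 22:19→22:18; 11 h 42 min − 15 min = 11 h 27 min
Sat: in 05:34→05:36, out 15:28→15:30; 9 h 54 min
Sun: in 10:55→10:54, out 16:00→16:00; 5 h 6 min
Total credited: 26 h 27 min.

26.45 hours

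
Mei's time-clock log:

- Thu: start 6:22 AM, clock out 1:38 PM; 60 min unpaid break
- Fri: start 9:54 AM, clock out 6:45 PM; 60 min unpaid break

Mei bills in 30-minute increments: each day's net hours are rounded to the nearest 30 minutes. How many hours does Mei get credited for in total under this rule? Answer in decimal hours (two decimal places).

14.50 hours

Thu: 6:22 AM–1:38 PM = 7 h 16 min − 60 min = 6 h 16 min → rounds to 6 h 30 min
Fri: 9:54 AM–6:45 PM = 8 h 51 min − 60 min = 7 h 51 min → rounds to 8 h 0 min
Total credited: 14 h 30 min.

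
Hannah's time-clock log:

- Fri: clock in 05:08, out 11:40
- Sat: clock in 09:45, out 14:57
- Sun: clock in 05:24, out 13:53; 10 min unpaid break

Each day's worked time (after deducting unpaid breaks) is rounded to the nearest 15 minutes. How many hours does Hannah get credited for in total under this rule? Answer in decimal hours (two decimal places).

Fri: 05:08–11:40 = 6 h 32 min → rounds to 6 h 30 min
Sat: 09:45–14:57 = 5 h 12 min → rounds to 5 h 15 min
Sun: 05:24–13:53 = 8 h 29 min − 10 min = 8 h 19 min → rounds to 8 h 15 min
Total credited: 20 h 0 min.

20.00 hours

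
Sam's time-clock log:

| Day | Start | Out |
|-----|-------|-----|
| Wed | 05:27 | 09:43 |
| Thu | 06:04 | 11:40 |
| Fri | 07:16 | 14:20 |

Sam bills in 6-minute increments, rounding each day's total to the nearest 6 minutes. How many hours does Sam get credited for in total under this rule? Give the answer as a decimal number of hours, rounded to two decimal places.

Wed: 05:27–09:43 = 4 h 16 min → rounds to 4 h 18 min
Thu: 06:04–11:40 = 5 h 36 min → rounds to 5 h 36 min
Fri: 07:16–14:20 = 7 h 4 min → rounds to 7 h 6 min
Total credited: 17 h 0 min.

17.00 hours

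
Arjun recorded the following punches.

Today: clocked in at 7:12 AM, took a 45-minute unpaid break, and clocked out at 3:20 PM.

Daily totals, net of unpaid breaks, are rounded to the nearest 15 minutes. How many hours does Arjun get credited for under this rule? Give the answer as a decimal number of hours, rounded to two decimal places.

7.50 hours

Today: 7:12 AM–3:20 PM = 8 h 8 min − 45 min = 7 h 23 min → rounds to 7 h 30 min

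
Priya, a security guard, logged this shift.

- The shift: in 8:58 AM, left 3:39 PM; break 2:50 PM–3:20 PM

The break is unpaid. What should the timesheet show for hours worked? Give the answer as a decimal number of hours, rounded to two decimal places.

The shift: 8:58 AM–3:39 PM = 6 h 41 min; less 30 min break → 6 h 11 min

6.18 hours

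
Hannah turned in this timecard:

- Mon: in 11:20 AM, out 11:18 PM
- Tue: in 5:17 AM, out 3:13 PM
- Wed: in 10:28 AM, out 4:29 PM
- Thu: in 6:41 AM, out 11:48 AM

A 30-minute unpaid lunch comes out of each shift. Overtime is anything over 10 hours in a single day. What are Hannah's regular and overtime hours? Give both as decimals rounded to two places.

Mon: 11:20 AM–11:18 PM = 11 h 58 min; less 30 min break → 11 h 28 min
Tue: 5:17 AM–3:13 PM = 9 h 56 min; less 30 min break → 9 h 26 min
Wed: 10:28 AM–4:29 PM = 6 h 1 min; less 30 min break → 5 h 31 min
Thu: 6:41 AM–11:48 AM = 5 h 7 min; less 30 min break → 4 h 37 min
Mon reg 10 h 0 min / OT 1 h 28 min; Tue reg 9 h 26 min / OT 0 h 0 min; Wed reg 5 h 31 min / OT 0 h 0 min; Thu reg 4 h 37 min / OT 0 h 0 min.
Totals: regular 29 h 34 min, overtime 1 h 28 min.

Regular 29.57 hours, overtime 1.47 hours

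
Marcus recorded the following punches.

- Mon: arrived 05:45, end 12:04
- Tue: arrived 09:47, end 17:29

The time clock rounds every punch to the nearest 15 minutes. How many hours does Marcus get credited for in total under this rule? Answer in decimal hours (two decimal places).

Mon: in 05:45→05:45, out 12:04→12:00; 6 h 15 min
Tue: in 09:47→09:45, out 17:29→17:30; 7 h 45 min
Total credited: 14 h 0 min.

14.00 hours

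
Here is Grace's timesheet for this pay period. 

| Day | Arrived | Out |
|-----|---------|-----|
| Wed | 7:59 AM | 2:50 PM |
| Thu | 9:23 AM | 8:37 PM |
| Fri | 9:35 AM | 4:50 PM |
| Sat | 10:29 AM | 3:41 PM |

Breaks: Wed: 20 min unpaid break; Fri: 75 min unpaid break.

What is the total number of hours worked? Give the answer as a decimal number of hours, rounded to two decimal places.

28.95 hours

Wed: 7:59 AM–2:50 PM = 6 h 51 min; less 20 min break → 6 h 31 min
Thu: 9:23 AM–8:37 PM = 11 h 14 min
Fri: 9:35 AM–4:50 PM = 7 h 15 min; less 75 min break → 6 h 0 min
Sat: 10:29 AM–3:41 PM = 5 h 12 min
Total: 6 h 31 min + 11 h 14 min + 6 h 0 min + 5 h 12 min = 28 h 57 min.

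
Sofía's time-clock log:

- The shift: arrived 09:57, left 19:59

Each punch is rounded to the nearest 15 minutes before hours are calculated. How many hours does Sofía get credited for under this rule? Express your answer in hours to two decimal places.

The shift: in 09:57→10:00, out 19:59→20:00; 10 h 0 min

10.00 hours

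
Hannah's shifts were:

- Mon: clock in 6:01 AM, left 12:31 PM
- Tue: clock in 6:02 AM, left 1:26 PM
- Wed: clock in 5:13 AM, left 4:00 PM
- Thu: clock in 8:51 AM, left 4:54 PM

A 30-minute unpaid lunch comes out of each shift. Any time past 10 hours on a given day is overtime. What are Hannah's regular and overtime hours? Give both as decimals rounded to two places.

Regular 30.45 hours, overtime 0.28 hours

Mon: 6:01 AM–12:31 PM = 6 h 30 min; less 30 min break → 6 h 0 min
Tue: 6:02 AM–1:26 PM = 7 h 24 min; less 30 min break → 6 h 54 min
Wed: 5:13 AM–4:00 PM = 10 h 47 min; less 30 min break → 10 h 17 min
Thu: 8:51 AM–4:54 PM = 8 h 3 min; less 30 min break → 7 h 33 min
Mon reg 6 h 0 min / OT 0 h 0 min; Tue reg 6 h 54 min / OT 0 h 0 min; Wed reg 10 h 0 min / OT 0 h 17 min; Thu reg 7 h 33 min / OT 0 h 0 min.
Totals: regular 30 h 27 min, overtime 0 h 17 min.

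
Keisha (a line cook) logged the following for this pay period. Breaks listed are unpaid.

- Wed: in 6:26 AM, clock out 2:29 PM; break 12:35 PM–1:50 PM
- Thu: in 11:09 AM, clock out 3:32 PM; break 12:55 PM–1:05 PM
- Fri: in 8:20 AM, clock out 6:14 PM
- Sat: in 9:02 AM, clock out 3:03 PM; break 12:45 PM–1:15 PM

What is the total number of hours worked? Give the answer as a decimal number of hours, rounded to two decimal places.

Wed: 6:26 AM–2:29 PM = 8 h 3 min; less 75 min break → 6 h 48 min
Thu: 11:09 AM–3:32 PM = 4 h 23 min; less 10 min break → 4 h 13 min
Fri: 8:20 AM–6:14 PM = 9 h 54 min
Sat: 9:02 AM–3:03 PM = 6 h 1 min; less 30 min break → 5 h 31 min
Total: 6 h 48 min + 4 h 13 min + 9 h 54 min + 5 h 31 min = 26 h 26 min.

26.43 hours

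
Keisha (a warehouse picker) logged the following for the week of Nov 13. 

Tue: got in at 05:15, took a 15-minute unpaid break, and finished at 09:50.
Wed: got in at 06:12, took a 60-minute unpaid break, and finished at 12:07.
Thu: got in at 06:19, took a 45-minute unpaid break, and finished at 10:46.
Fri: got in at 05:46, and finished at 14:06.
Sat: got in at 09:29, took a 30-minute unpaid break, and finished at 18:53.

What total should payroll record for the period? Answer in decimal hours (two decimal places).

Tue: 05:15–09:50 = 4 h 35 min; less 15 min break → 4 h 20 min
Wed: 06:12–12:07 = 5 h 55 min; less 60 min break → 4 h 55 min
Thu: 06:19–10:46 = 4 h 27 min; less 45 min break → 3 h 42 min
Fri: 05:46–14:06 = 8 h 20 min
Sat: 09:29–18:53 = 9 h 24 min; less 30 min break → 8 h 54 min
Total: 4 h 20 min + 4 h 55 min + 3 h 42 min + 8 h 20 min + 8 h 54 min = 30 h 11 min.

30.18 hours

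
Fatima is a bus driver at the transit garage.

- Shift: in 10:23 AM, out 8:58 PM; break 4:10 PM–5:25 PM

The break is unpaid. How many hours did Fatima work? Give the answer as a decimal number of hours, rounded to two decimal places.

9.33 hours

Shift: 10:23 AM–8:58 PM = 10 h 35 min; less 75 min break → 9 h 20 min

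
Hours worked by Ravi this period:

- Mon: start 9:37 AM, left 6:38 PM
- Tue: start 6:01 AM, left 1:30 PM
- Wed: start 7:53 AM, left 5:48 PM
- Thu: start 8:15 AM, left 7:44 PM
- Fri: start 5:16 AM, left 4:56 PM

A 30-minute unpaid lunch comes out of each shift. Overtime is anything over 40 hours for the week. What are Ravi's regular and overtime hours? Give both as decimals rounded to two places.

Mon: 9:37 AM–6:38 PM = 9 h 1 min; less 30 min break → 8 h 31 min
Tue: 6:01 AM–1:30 PM = 7 h 29 min; less 30 min break → 6 h 59 min
Wed: 7:53 AM–5:48 PM = 9 h 55 min; less 30 min break → 9 h 25 min
Thu: 8:15 AM–7:44 PM = 11 h 29 min; less 30 min break → 10 h 59 min
Fri: 5:16 AM–4:56 PM = 11 h 40 min; less 30 min break → 11 h 10 min
Total worked: 47 h 4 min = 47.07 h.
Threshold 40 h → overtime 7 h 4 min, regular 40 h 0 min.

Regular 40.00 hours, overtime 7.07 hours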